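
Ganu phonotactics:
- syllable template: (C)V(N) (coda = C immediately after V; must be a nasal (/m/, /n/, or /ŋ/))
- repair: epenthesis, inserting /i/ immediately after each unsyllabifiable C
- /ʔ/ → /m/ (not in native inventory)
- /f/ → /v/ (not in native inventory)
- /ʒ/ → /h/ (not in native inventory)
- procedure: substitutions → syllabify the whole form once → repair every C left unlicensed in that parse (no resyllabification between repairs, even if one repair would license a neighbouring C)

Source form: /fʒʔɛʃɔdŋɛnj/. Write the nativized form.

vihimɛʃɔdiŋɛnji

Substitution: /f/ → /v/, /ʒ/ → /h/, /ʔ/ → /m/, giving /vhmɛʃɔdŋɛnj/.
Under (C)V(N), the unsyllabifiable consonants are /v/, /h/, /d/, /j/ (only a nasal (/m/, /n/, or /ŋ/) is licensed in coda position; onsets are limited to one consonant).
Inserting the epenthetic vowel yields /v/ → /vi/, /h/ → /hi/, /d/ → /di/, /j/ → /ji/.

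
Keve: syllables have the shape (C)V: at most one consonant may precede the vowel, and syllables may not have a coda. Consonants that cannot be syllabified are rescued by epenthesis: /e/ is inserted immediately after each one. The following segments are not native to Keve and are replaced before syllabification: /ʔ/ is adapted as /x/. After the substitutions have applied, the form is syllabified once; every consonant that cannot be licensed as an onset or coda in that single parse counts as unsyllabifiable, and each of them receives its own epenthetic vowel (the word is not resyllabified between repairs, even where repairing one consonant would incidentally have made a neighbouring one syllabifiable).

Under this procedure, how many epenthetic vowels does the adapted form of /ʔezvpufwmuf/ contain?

After substitution the input is /xezvpufwmuf/.
The unsyllabifiable consonants are /z/, /v/, /f/, /w/, /f/; each receives one epenthetic vowel.

5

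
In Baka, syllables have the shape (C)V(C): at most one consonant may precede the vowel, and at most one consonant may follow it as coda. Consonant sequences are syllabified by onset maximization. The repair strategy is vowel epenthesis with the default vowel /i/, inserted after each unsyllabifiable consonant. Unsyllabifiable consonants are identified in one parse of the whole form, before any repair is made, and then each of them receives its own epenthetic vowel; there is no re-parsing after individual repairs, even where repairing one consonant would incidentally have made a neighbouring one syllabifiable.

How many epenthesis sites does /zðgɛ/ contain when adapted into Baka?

The unsyllabifiable consonants are /z/, /ð/; each receives one epenthetic vowel.

2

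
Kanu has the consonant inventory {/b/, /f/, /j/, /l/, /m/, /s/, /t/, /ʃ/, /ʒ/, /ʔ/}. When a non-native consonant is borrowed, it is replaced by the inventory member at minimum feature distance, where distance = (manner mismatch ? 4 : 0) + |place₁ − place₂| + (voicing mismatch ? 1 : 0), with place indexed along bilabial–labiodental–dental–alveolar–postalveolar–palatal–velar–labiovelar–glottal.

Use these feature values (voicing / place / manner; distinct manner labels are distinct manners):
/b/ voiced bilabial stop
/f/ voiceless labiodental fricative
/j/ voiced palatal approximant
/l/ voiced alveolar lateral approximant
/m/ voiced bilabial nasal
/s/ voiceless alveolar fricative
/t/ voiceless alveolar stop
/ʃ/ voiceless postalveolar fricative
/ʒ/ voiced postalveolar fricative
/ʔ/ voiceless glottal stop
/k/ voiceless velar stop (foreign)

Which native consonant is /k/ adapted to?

ʔ

/ʔ/ is closest: same manner (stop), place distance 2 (velar→glottal), same voicing; total 2. Next closest is /t/ at distance 3.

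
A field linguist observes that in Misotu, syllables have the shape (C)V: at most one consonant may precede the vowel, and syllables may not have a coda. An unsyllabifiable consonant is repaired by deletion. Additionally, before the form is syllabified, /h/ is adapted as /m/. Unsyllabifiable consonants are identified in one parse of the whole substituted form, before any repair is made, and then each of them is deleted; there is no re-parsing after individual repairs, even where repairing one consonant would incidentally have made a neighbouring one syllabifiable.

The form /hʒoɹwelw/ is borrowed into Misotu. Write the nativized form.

ʒowe

Substitution: /h/ → /m/, giving /mʒoɹwelw/.
Syllabifying with onset maximization leaves /m/, /ɹ/, /l/, /w/ stranded (no codas are permitted; onsets are limited to one consonant).
Each unlicensed consonant is deleted: /m/, /ɹ/, /l/, /w/.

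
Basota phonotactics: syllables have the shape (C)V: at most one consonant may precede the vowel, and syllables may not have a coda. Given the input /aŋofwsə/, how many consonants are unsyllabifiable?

Under (C)V, the unsyllabifiable consonants are /f/, /w/ (no codas are permitted; onsets are limited to one consonant).

2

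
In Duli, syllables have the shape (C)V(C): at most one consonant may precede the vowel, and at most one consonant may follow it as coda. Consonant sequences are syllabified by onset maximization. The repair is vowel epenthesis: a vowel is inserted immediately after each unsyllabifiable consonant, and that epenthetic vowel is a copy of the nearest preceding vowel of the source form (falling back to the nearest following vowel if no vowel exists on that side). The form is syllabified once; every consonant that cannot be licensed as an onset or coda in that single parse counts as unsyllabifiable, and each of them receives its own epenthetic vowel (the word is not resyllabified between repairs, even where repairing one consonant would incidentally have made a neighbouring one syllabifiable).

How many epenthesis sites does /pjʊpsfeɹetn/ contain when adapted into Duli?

3

The unsyllabifiable consonants are /p/, /s/, /n/; each receives one epenthetic vowel.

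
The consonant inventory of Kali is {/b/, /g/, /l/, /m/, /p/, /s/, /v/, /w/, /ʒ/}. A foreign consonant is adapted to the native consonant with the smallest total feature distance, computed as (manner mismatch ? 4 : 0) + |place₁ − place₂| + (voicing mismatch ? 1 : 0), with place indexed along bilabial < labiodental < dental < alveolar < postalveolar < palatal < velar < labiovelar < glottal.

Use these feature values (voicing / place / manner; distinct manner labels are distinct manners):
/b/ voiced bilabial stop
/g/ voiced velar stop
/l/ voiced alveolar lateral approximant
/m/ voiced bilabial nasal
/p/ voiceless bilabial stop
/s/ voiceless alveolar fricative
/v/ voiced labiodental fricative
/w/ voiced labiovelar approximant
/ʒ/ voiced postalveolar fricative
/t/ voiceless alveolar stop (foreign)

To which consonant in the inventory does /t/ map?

/p/ is closest: same manner (stop), place distance 3 (alveolar→bilabial), same voicing; total 3. Next closest is /b/ at distance 4.

p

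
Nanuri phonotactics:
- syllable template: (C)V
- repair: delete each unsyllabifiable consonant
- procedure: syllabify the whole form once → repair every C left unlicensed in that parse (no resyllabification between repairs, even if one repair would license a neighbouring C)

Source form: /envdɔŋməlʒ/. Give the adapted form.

The consonants /n/, /v/, /ŋ/, /l/, /ʒ/ cannot be parsed into a legal (C)V syllable (no codas are permitted; onsets are limited to one consonant).
Each unlicensed consonant is deleted: /n/, /v/, /ŋ/, /l/, /ʒ/.

edɔmə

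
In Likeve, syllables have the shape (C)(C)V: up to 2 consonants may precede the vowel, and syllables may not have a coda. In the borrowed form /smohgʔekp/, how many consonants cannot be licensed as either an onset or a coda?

Under (C)(C)V, the unsyllabifiable consonants are /h/, /k/, /p/ (no codas are permitted; onsets may contain at most 2 consonants).

3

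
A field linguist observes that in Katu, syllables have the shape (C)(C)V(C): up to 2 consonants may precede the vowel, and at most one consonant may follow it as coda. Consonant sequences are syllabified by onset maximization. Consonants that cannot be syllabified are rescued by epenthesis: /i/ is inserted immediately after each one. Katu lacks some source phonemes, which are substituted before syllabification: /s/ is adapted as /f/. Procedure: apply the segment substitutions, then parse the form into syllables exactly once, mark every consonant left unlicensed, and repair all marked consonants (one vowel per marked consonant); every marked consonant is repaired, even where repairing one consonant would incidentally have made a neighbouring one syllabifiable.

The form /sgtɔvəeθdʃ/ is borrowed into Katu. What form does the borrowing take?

Substitution: /s/ → /f/, giving /fgtɔvəeθdʃ/.
Under (C)(C)V(C), the unsyllabifiable consonants are /f/, /d/, /ʃ/ (at most one coda consonant is licensed; onsets may contain at most 2 consonants).
Epenthesis after each stranded consonant: /f/ → /fi/, /d/ → /di/, /ʃ/ → /ʃi/.

figtɔvəeθdiʃi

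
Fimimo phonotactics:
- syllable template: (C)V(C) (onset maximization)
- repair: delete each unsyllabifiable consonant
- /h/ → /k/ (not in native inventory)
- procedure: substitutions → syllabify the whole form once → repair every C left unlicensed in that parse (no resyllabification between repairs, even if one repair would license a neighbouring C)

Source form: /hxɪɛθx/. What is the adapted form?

xɪɛθ

Substitution: /h/ → /k/, giving /kxɪɛθx/.
The consonants /k/, /x/ cannot be parsed into a legal (C)V(C) syllable (at most one coda consonant is licensed; onsets are limited to one consonant).
Deleting the stranded consonants removes /k/, /x/.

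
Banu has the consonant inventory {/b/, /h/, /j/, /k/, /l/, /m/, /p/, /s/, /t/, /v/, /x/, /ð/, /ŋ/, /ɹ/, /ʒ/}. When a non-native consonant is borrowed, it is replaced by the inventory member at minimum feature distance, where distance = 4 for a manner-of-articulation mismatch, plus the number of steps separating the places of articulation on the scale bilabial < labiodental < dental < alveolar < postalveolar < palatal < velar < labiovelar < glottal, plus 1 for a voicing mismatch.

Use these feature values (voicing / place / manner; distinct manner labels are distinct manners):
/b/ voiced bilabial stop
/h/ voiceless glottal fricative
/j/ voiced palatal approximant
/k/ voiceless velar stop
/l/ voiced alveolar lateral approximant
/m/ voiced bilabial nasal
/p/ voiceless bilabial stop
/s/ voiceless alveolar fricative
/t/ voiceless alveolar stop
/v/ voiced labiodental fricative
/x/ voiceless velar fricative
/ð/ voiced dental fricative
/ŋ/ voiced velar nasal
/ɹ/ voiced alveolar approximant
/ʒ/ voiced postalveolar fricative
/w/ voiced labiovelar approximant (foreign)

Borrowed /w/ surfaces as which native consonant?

j

/j/ is closest: same manner (approximant), place distance 2 (labiovelar→palatal), same voicing; total 2. Next closest is /ɹ/ at distance 4.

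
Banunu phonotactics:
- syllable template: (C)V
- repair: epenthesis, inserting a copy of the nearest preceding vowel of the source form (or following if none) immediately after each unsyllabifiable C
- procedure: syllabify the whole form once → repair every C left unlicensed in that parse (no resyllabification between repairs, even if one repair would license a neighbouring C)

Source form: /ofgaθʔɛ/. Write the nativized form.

Under (C)V, the unsyllabifiable consonants are /f/, /θ/ (no codas are permitted; onsets are limited to one consonant).
Inserting the epenthetic vowel yields /f/ → /fo/, /θ/ → /θa/.

ofogaθaʔɛ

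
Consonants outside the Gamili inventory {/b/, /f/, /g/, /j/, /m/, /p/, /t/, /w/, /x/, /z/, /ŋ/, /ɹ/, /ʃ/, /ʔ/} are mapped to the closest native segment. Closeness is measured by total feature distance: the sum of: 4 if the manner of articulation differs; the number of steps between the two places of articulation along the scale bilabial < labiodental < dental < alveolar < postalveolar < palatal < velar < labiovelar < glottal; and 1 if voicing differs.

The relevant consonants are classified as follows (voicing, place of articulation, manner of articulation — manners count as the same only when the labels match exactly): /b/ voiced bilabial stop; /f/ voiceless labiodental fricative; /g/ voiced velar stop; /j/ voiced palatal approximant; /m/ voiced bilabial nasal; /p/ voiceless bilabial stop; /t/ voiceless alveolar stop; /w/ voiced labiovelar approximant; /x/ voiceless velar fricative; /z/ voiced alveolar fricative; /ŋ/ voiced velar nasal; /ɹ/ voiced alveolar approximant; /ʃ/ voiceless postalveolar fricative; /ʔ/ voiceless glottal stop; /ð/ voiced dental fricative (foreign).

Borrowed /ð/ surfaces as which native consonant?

/z/ is closest: same manner (fricative), place distance 1 (dental→alveolar), same voicing; total 1. Next closest is /f/ at distance 2.

z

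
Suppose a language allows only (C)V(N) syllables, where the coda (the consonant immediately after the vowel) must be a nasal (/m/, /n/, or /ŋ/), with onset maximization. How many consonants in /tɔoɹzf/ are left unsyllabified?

3

The consonants /ɹ/, /z/, /f/ cannot be parsed into a legal (C)V(N) syllable (only a nasal (/m/, /n/, or /ŋ/) is licensed in coda position; onsets are limited to one consonant).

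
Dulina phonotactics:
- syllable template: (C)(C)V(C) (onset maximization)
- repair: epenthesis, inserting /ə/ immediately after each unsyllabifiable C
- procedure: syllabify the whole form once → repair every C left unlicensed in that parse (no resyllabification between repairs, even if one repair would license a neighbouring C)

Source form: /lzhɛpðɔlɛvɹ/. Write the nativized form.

Syllabifying with onset maximization leaves /l/, /ɹ/ stranded (at most one coda consonant is licensed; onsets may contain at most 2 consonants).
Each unlicensed consonant becomes the onset of a new syllable: /l/ → /lə/, /ɹ/ → /ɹə/.

ləzhɛpðɔlɛvɹə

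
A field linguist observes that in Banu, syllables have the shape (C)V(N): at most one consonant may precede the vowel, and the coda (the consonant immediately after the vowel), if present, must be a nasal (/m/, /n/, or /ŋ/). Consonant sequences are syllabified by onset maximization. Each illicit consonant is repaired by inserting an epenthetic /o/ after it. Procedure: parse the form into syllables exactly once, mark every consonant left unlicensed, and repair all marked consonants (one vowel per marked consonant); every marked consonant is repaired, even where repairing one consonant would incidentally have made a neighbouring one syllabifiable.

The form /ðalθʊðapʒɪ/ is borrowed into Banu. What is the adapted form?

Syllabifying with onset maximization leaves /l/, /p/ stranded (only a nasal (/m/, /n/, or /ŋ/) is licensed in coda position; onsets are limited to one consonant).
Inserting the epenthetic vowel yields /l/ → /lo/, /p/ → /po/.

ðaloθʊðapoʒɪ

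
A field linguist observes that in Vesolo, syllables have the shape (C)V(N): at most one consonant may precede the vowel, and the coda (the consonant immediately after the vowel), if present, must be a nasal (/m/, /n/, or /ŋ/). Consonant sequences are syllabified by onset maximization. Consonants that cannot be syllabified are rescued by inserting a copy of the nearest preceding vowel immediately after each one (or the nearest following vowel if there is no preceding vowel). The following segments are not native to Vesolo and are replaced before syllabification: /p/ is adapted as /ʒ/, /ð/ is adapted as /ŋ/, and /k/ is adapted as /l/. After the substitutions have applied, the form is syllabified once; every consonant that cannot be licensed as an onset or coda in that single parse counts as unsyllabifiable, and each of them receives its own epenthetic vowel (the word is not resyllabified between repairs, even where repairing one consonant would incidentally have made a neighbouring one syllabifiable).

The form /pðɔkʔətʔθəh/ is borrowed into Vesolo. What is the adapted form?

ʒɔŋɔlɔʔətəʔəθəhə

Substitution: /p/ → /ʒ/, /ð/ → /ŋ/, /k/ → /l/, giving /ʒŋɔlʔətʔθəh/.
Under (C)V(N), the unsyllabifiable consonants are /ʒ/, /l/, /t/, /ʔ/, /h/ (only a nasal (/m/, /n/, or /ŋ/) is licensed in coda position; onsets are limited to one consonant).
Each unlicensed consonant becomes the onset of a new syllable: /ʒ/ → /ʒɔ/, /l/ → /lɔ/, /t/ → /tə/, /ʔ/ → /ʔə/, /h/ → /hə/.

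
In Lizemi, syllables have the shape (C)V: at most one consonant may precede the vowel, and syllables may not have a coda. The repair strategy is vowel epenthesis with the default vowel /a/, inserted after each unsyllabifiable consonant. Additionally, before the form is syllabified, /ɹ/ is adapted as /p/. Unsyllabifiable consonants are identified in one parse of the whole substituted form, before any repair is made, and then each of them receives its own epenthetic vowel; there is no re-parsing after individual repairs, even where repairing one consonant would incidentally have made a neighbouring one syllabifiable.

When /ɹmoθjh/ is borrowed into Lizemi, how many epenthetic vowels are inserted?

After substitution the input is /pmoθjh/.
The unsyllabifiable consonants are /p/, /θ/, /j/, /h/; each receives one epenthetic vowel.

4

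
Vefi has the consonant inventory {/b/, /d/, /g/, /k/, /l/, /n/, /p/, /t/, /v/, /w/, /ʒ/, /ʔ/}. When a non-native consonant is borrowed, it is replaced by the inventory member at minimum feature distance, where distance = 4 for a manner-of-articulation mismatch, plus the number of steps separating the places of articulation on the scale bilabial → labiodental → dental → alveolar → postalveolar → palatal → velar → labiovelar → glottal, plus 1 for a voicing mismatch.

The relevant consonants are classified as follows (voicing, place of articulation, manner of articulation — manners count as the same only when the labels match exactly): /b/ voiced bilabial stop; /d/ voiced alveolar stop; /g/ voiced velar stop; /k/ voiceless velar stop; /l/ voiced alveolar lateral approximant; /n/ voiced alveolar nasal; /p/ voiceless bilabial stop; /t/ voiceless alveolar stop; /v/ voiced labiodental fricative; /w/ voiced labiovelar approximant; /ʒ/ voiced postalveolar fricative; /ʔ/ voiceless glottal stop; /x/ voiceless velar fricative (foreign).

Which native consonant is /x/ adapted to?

/ʒ/ is closest: same manner (fricative), place distance 2 (velar→postalveolar), voicing differs (+1); total 3. Next closest is /k/ at distance 4.

ʒ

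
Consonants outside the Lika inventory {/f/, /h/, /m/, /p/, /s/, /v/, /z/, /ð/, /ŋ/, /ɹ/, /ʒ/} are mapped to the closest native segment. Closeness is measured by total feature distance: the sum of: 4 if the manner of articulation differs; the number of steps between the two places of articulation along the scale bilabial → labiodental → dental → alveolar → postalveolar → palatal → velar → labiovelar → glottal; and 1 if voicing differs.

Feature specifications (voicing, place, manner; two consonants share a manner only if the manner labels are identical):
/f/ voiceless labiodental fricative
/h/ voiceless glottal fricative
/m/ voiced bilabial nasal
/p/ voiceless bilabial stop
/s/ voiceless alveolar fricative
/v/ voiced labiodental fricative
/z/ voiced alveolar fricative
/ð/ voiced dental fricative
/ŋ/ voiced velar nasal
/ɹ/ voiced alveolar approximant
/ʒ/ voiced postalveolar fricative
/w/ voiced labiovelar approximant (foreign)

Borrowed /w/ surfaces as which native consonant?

/ɹ/ is closest: same manner (approximant), place distance 4 (labiovelar→alveolar), same voicing; total 4. Next closest is /ŋ/ at distance 5.

ɹ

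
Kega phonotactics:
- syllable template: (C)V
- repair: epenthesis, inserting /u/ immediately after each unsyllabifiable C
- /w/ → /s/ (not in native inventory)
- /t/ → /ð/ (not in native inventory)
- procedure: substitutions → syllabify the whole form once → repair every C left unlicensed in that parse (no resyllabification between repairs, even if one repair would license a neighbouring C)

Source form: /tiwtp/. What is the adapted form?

Substitution: /t/ → /ð/, /w/ → /s/, giving /ðisðp/.
The consonants /s/, /ð/, /p/ cannot be parsed into a legal (C)V syllable (no codas are permitted; onsets are limited to one consonant).
Inserting the epenthetic vowel yields /s/ → /su/, /ð/ → /ðu/, /p/ → /pu/.

ðisuðupu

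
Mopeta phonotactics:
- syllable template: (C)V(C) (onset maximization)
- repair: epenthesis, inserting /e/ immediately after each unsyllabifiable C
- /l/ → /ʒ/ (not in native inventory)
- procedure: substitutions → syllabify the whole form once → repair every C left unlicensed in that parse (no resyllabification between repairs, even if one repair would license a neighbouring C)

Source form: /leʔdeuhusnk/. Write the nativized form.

ʒeʔdeuhusneke

Substitution: /l/ → /ʒ/, giving /ʒeʔdeuhusnk/.
The consonants /n/, /k/ cannot be parsed into a legal (C)V(C) syllable (at most one coda consonant is licensed; onsets are limited to one consonant).
Epenthesis after each stranded consonant: /n/ → /ne/, /k/ → /ke/.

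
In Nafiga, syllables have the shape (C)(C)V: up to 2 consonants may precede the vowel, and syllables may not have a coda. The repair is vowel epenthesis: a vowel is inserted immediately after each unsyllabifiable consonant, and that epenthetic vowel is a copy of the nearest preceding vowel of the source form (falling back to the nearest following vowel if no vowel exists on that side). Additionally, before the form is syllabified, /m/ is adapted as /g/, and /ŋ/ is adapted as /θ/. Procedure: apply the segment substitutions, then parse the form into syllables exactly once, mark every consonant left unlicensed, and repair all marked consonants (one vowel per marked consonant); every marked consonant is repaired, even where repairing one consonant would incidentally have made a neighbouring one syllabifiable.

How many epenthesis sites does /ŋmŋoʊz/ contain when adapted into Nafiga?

After substitution the input is /θgθoʊz/.
The unsyllabifiable consonants are /θ/, /z/; each receives one epenthetic vowel.

2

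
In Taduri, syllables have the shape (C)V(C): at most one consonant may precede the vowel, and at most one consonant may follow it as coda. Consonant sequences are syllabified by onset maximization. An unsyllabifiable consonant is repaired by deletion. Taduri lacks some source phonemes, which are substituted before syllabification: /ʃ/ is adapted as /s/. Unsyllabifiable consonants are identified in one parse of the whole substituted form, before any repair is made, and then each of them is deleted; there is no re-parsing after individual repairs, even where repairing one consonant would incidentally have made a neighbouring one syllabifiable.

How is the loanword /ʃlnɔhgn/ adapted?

Substitution: /ʃ/ → /s/, giving /slnɔhgn/.
Under (C)V(C), the unsyllabifiable consonants are /s/, /l/, /g/, /n/ (at most one coda consonant is licensed; onsets are limited to one consonant).
Each unlicensed consonant is deleted: /s/, /l/, /g/, /n/.

nɔh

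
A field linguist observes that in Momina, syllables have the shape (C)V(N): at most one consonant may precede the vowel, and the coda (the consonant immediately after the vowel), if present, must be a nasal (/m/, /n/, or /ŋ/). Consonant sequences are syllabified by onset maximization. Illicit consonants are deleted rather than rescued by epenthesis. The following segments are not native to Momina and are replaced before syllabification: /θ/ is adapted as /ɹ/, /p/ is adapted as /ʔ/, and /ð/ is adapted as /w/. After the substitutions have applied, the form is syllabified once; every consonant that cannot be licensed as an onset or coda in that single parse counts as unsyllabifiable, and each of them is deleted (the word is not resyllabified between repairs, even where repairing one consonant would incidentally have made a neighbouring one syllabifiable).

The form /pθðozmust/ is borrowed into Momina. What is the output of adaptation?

womu

Substitution: /p/ → /ʔ/, /θ/ → /ɹ/, /ð/ → /w/, giving /ʔɹwozmust/.
The consonants /ʔ/, /ɹ/, /z/, /s/, /t/ cannot be parsed into a legal (C)V(N) syllable (only a nasal (/m/, /n/, or /ŋ/) is licensed in coda position; onsets are limited to one consonant).
Deletion applies to /ʔ/, /ɹ/, /z/, /s/, /t/.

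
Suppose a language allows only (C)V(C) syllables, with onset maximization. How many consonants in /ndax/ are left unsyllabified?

1

Under (C)V(C), the unsyllabifiable consonants are /n/ (at most one coda consonant is licensed; onsets are limited to one consonant).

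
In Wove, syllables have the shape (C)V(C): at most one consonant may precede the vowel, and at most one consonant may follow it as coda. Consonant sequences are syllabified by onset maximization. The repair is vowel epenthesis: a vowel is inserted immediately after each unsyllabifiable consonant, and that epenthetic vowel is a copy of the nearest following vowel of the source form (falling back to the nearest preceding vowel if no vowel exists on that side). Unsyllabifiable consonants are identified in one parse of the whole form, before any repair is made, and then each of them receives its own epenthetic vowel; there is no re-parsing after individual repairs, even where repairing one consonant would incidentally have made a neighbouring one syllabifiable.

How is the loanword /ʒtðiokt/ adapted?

ʒitiðiokto

Under (C)V(C), the unsyllabifiable consonants are /ʒ/, /t/, /t/ (at most one coda consonant is licensed; onsets are limited to one consonant).
Inserting the epenthetic vowel yields /ʒ/ → /ʒi/, /t/ → /ti/, /t/ → /to/.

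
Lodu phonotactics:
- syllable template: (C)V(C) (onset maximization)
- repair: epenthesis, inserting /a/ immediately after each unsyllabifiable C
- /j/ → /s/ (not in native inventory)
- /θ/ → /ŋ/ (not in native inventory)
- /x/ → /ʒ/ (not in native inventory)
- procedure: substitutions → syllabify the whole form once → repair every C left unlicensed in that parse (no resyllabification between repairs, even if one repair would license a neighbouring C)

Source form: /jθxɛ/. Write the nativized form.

Substitution: /j/ → /s/, /θ/ → /ŋ/, /x/ → /ʒ/, giving /sŋʒɛ/.
Under (C)V(C), the unsyllabifiable consonants are /s/, /ŋ/ (at most one coda consonant is licensed; onsets are limited to one consonant).
Inserting the epenthetic vowel yields /s/ → /sa/, /ŋ/ → /ŋa/.

saŋaʒɛ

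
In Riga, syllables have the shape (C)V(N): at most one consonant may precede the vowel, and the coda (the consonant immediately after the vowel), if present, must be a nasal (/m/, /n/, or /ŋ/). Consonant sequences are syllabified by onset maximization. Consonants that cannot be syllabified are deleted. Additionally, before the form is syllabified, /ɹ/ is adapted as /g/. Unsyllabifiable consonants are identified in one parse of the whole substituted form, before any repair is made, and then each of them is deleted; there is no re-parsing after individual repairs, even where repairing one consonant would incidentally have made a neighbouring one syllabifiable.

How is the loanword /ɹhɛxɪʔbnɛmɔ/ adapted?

hɛxɪnɛmɔ

Substitution: /ɹ/ → /g/, giving /ghɛxɪʔbnɛmɔ/.
Syllabifying with onset maximization leaves /g/, /ʔ/, /b/ stranded (only a nasal (/m/, /n/, or /ŋ/) is licensed in coda position; onsets are limited to one consonant).
Deleting the stranded consonants removes /g/, /ʔ/, /b/.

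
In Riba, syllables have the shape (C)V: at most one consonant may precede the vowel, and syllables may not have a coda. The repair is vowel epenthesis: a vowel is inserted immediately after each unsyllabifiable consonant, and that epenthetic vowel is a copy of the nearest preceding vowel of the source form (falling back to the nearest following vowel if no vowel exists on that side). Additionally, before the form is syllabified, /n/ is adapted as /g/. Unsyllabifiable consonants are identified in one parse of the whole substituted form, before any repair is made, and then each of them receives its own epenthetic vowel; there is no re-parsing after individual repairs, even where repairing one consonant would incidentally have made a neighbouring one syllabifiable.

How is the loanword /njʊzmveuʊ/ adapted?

gʊjʊzʊmʊveuʊ

Substitution: /n/ → /g/, giving /gjʊzmveuʊ/.
Under (C)V, the unsyllabifiable consonants are /g/, /z/, /m/ (no codas are permitted; onsets are limited to one consonant).
Inserting the epenthetic vowel yields /g/ → /gʊ/, /z/ → /zʊ/, /m/ → /mʊ/.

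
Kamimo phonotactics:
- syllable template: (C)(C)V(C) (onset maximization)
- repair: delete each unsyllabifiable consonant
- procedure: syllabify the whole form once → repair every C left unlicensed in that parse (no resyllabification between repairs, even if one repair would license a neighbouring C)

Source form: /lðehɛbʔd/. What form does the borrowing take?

lðehɛb

Syllabifying with onset maximization leaves /ʔ/, /d/ stranded (at most one coda consonant is licensed; onsets may contain at most 2 consonants).
Deletion applies to /ʔ/, /d/.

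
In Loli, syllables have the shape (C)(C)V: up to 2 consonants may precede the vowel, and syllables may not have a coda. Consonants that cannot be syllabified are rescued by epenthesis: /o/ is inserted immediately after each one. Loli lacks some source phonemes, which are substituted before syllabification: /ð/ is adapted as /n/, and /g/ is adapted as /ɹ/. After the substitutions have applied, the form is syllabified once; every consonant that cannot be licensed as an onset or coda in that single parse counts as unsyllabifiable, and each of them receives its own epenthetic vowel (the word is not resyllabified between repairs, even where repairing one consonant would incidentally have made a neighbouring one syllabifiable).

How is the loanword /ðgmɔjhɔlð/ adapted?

noɹmɔjhɔlono

Substitution: /ð/ → /n/, /g/ → /ɹ/, giving /nɹmɔjhɔln/.
Syllabifying with onset maximization leaves /n/, /l/, /n/ stranded (no codas are permitted; onsets may contain at most 2 consonants).
Epenthesis after each stranded consonant: /n/ → /no/, /l/ → /lo/, /n/ → /no/.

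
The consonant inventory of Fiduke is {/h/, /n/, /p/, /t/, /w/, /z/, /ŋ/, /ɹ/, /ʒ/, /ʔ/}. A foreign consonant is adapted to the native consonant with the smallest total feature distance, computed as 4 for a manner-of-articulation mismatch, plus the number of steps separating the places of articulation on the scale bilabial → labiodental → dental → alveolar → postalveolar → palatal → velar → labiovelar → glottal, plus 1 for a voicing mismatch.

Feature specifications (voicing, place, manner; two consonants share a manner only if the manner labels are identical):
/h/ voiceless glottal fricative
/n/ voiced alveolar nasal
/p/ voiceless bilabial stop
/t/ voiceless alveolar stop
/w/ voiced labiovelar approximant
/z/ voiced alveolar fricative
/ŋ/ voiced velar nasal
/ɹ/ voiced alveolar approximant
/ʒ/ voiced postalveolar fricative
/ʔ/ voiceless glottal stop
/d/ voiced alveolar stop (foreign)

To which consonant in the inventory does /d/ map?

/t/ is closest: same manner (stop), place distance 0 (alveolar→alveolar), voicing differs (+1); total 1. Next closest is /n/ at distance 4.

t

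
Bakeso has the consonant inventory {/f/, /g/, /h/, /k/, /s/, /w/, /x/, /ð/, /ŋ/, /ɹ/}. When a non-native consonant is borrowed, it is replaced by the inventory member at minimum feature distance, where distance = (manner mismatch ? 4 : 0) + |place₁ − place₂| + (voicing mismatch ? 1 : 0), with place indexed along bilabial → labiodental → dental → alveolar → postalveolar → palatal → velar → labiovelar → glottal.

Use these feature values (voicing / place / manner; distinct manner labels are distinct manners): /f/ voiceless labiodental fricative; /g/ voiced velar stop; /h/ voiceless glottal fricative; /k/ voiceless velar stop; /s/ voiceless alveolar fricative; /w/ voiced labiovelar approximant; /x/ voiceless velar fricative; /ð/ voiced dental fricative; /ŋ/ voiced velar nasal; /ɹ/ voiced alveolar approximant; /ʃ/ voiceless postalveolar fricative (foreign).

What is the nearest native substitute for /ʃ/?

s

/s/ is closest: same manner (fricative), place distance 1 (postalveolar→alveolar), same voicing; total 1. Next closest is /x/ at distance 2.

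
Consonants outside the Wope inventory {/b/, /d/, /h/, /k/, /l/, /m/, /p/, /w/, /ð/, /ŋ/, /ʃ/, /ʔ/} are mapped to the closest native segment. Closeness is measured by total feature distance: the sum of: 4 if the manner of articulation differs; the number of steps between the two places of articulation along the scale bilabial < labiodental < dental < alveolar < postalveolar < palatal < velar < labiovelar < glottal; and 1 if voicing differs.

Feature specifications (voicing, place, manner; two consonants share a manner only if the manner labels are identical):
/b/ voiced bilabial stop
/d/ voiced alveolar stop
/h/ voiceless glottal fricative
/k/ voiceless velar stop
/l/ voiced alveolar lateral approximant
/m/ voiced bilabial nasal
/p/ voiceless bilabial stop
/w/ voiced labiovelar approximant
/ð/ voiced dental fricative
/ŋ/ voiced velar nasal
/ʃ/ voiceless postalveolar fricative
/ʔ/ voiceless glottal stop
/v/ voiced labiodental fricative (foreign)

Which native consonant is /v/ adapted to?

/ð/ is closest: same manner (fricative), place distance 1 (labiodental→dental), same voicing; total 1. Next closest is /ʃ/ at distance 4.

ð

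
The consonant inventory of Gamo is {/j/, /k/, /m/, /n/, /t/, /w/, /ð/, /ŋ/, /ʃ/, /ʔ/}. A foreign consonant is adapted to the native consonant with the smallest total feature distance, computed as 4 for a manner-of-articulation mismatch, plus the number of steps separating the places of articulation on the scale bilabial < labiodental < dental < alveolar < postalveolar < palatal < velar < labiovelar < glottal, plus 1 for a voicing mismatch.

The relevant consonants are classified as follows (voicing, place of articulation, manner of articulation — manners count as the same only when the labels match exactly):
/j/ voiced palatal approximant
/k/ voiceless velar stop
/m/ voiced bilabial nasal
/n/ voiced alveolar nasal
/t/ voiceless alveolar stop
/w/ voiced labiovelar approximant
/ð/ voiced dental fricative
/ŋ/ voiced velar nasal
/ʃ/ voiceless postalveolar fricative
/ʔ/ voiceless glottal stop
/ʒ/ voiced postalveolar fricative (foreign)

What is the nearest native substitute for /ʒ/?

/ʃ/ is closest: same manner (fricative), place distance 0 (postalveolar→postalveolar), voicing differs (+1); total 1. Next closest is /ð/ at distance 2.

ʃ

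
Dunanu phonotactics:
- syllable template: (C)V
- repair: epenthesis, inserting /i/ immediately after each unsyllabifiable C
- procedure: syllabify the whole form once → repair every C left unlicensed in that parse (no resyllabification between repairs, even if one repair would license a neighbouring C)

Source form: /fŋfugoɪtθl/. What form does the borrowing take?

The consonants /f/, /ŋ/, /t/, /θ/, /l/ cannot be parsed into a legal (C)V syllable (no codas are permitted; onsets are limited to one consonant).
Inserting the epenthetic vowel yields /f/ → /fi/, /ŋ/ → /ŋi/, /t/ → /ti/, /θ/ → /θi/, /l/ → /li/.

fiŋifugoɪtiθili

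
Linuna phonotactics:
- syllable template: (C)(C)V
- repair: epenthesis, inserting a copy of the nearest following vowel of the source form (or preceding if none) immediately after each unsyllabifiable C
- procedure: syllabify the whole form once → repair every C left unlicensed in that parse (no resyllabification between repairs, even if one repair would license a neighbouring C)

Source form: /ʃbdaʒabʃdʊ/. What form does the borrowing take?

Under (C)(C)V, the unsyllabifiable consonants are /ʃ/, /b/ (no codas are permitted; onsets may contain at most 2 consonants).
Each unlicensed consonant becomes the onset of a new syllable: /ʃ/ → /ʃa/, /b/ → /bʊ/.

ʃabdaʒabʊʃdʊ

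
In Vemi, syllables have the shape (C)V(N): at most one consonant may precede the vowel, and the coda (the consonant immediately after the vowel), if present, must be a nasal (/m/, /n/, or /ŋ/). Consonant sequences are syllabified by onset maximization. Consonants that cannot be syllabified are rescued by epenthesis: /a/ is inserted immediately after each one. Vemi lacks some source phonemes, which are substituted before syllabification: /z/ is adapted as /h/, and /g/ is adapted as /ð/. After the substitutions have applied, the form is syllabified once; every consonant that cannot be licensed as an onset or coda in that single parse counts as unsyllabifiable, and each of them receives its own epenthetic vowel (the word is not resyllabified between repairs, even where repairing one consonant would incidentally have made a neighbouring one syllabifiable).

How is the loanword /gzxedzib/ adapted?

ðahaxedahiba

Substitution: /g/ → /ð/, /z/ → /h/, giving /ðhxedhib/.
The consonants /ð/, /h/, /d/, /b/ cannot be parsed into a legal (C)V(N) syllable (only a nasal (/m/, /n/, or /ŋ/) is licensed in coda position; onsets are limited to one consonant).
Epenthesis after each stranded consonant: /ð/ → /ða/, /h/ → /ha/, /d/ → /da/, /b/ → /ba/.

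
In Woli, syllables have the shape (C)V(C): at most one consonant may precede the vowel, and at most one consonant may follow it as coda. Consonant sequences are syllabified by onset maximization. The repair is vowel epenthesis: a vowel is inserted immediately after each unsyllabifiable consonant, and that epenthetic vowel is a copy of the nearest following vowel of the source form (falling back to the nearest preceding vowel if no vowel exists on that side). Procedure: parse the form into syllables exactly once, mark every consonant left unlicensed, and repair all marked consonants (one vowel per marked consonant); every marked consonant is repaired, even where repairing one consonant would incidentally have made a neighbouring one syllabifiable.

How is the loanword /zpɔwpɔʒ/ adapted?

The consonants /z/ cannot be parsed into a legal (C)V(C) syllable (at most one coda consonant is licensed; onsets are limited to one consonant).
Inserting the epenthetic vowel yields /z/ → /zɔ/.

zɔpɔwpɔʒ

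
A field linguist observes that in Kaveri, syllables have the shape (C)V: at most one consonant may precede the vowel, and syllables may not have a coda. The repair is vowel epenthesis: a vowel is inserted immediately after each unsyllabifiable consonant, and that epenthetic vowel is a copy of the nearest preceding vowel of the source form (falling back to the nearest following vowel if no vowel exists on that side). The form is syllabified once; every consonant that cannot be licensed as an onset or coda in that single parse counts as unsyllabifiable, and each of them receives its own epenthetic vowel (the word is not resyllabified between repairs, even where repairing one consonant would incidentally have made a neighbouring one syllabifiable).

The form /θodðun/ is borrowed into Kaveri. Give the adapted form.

The consonants /d/, /n/ cannot be parsed into a legal (C)V syllable (no codas are permitted; onsets are limited to one consonant).
Each unlicensed consonant becomes the onset of a new syllable: /d/ → /do/, /n/ → /nu/.

θodoðunu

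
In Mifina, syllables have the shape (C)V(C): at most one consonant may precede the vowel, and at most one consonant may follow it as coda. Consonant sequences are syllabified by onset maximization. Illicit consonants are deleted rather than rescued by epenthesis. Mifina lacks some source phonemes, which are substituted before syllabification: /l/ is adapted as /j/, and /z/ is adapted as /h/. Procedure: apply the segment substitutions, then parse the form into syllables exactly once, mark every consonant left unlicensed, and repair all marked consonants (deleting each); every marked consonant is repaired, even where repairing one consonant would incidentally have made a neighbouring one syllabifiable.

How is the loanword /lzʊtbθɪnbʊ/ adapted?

Substitution: /l/ → /j/, /z/ → /h/, giving /jhʊtbθɪnbʊ/.
Under (C)V(C), the unsyllabifiable consonants are /j/, /b/ (at most one coda consonant is licensed; onsets are limited to one consonant).
Each unlicensed consonant is deleted: /j/, /b/.

hʊtθɪnbʊ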